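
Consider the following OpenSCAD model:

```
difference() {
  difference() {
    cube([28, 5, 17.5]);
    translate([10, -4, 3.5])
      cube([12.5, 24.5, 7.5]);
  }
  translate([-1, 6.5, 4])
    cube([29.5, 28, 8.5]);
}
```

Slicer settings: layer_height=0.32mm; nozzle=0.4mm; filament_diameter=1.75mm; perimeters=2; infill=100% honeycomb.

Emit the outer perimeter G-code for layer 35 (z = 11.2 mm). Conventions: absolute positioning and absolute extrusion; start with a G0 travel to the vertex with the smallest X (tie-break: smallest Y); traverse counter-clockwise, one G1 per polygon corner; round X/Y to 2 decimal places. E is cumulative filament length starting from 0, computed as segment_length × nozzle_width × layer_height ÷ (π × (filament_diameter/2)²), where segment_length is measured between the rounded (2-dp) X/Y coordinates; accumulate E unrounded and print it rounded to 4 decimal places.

At z = 11.2 mm: the cube (footprint 28×5) is included at this height; the cube at (10, -4) does not reach this height (z outside [3.5, 11]); Subtracting the remaining from the first: none of the subtracted shapes is present at this height, so the 28×5 cube is unchanged — 1 connected region; the cube at (-1, 6.5) (footprint 29.5×28) is included at this height; After the difference (first − rest): starting from the result so far, the 29.5×28 cube at (-1, 6.5) misses the remaining region (no effect) — 1 connected region. The outline is a single polygon with 4 vertices. Extrusion per mm of travel: 0.4 × 0.32 / (π × 0.875²) = 0.053216. Accumulating E over each segment gives final E = 3.5123.

G0 X0.00 Y0.00 Z11.20
G1 X28.00 Y0.00 E1.4901
G1 X28.00 Y5.00 E1.7561
G1 X0.00 Y5.00 E3.2462
G1 X0.00 Y0.00 E3.5123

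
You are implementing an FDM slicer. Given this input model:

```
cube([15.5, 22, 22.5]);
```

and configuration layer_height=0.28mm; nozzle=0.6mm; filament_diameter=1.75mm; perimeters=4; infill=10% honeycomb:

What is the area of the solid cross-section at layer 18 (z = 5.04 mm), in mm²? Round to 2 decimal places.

At z = 5.04 mm: the cube is present — its section is the full 15.5×22 rectangle (area 341.00 mm²). Overall, the cross-section is a single solid region. Net area = 341.00 mm².

341.00 mm²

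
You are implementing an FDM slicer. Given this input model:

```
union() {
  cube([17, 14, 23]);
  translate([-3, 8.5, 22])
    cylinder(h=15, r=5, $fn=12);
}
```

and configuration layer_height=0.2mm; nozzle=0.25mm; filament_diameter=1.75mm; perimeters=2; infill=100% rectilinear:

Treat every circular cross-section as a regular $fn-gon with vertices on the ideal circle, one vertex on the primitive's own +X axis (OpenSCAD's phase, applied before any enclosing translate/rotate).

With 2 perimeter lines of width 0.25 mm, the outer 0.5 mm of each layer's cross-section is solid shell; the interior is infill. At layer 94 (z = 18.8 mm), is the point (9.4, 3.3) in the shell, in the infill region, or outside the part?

infill

At z = 18.8 mm: the cube (footprint 17×14) is included at this height; the cylinder at (-3, 8.5) is absent (z outside [22, 37]); Taking the union: only the 17×14 cube is present, so the union is just that shape — 1 connected region. Overall, the cross-section is a single solid region. The nearest boundary edge runs (0.00, 0.00)→(17.00, 0.00); distance from the point to it = 3.30 mm. The point is inside the cross-section and 3.30 mm from the nearest boundary — more than the 0.5 mm shell width (2 × 0.25), so it's in the infill interior.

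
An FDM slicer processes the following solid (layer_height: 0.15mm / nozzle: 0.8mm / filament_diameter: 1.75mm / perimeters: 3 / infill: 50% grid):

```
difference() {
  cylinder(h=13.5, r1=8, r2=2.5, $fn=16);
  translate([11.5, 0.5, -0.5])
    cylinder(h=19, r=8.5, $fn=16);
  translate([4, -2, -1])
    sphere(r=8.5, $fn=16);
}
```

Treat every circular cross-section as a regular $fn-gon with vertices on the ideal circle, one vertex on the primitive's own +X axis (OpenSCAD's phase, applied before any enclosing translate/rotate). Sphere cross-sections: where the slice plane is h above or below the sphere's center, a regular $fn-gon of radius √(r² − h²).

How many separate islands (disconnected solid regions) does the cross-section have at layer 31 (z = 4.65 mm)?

At z = 4.65 mm: the cone: at t=0.344 of its height the radius interpolates to r₁+(r₂−r₁)t = 6.106, giving a regular 16-gon of that circumradius; the r=8.5 cylinder at (11.5, 0.5) contributes a regular 16-gon of circumradius 8.5; the sphere at (4, -2): section is a regular 16-gon, circumradius = √(r²−h²) = √(8.5²−5.65²) = 6.350; After the difference (first − rest): starting from the cone, the r=8.5 cylinder at (11.5, 0.5) partially overlaps it — only the 16.93 mm² overlap (of its 221.19 mm²) is removed, clipping the outline; the r=8.5 sphere at (4, -2) partially overlaps it — only the 48.05 mm² overlap (of its 123.46 mm²) is removed, clipping the outline — 1 connected region. Overall, the cross-section is a single solid region. Island count = 1.

1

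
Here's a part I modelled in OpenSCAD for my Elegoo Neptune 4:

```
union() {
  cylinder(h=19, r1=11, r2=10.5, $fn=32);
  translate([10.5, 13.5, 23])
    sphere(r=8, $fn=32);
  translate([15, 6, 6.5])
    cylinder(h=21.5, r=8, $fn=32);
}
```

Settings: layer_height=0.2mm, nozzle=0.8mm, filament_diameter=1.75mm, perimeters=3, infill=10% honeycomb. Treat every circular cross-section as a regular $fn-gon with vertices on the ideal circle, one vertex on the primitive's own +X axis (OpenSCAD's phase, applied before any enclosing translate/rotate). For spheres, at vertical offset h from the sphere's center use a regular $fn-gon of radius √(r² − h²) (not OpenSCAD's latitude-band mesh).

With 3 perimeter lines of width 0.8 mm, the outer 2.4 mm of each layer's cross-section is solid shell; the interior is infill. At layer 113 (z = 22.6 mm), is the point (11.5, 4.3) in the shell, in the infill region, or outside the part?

At z = 22.6 mm: the cone is absent (z outside [0, 19]); the r=8 sphere at (10.5, 13.5) slices to a regular 32-gon of circumradius 7.990 (√(r²−h²) with h=0.4 from center); the r=8 cylinder at (15, 6) contributes a regular 32-gon of circumradius 8; Taking the union: the regions partially overlap (shared area 67.47 mm²), so overlapping operands fuse into one piece — 1 connected region. Overall, the cross-section is a single solid region. The nearest boundary edge runs (8.35, 1.56)→(7.61, 2.94); distance from the point to it = 4.07 mm. The point is inside the cross-section and 4.07 mm from the nearest boundary — more than the 2.4 mm shell width (3 × 0.8), so it's in the infill interior.

infill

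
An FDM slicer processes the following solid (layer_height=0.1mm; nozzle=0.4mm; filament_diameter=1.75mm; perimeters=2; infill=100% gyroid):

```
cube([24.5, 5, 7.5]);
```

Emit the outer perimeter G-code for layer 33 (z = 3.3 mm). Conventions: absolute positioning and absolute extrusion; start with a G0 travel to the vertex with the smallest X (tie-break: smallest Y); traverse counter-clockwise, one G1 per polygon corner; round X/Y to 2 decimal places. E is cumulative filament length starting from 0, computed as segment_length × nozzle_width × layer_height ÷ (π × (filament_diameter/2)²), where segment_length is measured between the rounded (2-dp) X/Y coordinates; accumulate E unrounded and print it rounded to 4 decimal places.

At z = 3.3 mm: the 24.5×5 cube contributes its full rectangle. The outline is a single polygon with 4 vertices. Extrusion per mm of travel: 0.4 × 0.1 / (π × 0.875²) = 0.016630. Accumulating E over each segment gives final E = 0.9812.

G0 X0.00 Y0.00 Z3.30
G1 X24.50 Y0.00 E0.4074
G1 X24.50 Y5.00 E0.4906
G1 X0.00 Y5.00 E0.8980
G1 X0.00 Y0.00 E0.9812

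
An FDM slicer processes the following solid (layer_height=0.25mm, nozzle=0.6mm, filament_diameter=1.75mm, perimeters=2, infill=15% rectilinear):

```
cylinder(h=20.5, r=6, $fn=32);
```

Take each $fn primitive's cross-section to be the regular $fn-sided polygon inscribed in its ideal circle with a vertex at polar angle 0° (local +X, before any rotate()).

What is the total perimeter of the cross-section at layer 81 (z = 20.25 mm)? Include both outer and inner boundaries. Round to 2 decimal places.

37.64 mm

At z = 20.25 mm: the cylinder: section is a regular 32-gon, circumradius r=6 (perimeter = 2·32·6.000·sin(180°/32) = 37.64 mm). Overall, the cross-section is a single solid region. Total boundary length (outer) = 37.64 mm.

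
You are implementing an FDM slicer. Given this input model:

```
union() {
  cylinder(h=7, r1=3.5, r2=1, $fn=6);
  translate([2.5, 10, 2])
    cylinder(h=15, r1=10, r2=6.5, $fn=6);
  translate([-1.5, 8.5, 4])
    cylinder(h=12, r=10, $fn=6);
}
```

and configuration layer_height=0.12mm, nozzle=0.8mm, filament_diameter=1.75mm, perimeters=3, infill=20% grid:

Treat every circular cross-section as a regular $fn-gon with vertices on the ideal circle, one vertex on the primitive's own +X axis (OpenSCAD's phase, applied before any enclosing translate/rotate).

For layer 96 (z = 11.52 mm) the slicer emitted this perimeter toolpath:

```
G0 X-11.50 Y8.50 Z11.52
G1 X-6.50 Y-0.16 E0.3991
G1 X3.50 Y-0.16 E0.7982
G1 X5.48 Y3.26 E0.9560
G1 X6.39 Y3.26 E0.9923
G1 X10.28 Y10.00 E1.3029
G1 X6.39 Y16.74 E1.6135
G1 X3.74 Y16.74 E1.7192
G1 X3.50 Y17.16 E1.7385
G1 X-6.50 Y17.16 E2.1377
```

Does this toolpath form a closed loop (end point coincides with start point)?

Start point (G0): (-11.50, 8.50). End point (last G1): the path does not return to the start — open.

no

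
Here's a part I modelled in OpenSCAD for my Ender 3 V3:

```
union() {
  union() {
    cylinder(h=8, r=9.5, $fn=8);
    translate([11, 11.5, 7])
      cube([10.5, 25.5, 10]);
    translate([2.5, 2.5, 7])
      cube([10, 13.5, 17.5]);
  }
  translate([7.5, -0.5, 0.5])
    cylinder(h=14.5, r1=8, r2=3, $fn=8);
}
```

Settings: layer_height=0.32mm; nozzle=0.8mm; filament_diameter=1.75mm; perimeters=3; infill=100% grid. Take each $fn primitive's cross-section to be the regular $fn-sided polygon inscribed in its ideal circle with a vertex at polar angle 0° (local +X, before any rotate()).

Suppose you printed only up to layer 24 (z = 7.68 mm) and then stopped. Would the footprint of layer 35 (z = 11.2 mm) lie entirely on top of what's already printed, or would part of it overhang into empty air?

Compare the two slices. At z = 7.68: the r=9.5 cylinder gives a regular 8-gon of circumradius 9.5 (constant along its height) (area = (8/2)·9.500²·sin(360°/8) = 255.27 mm²); the 10.5×25.5 cube at (11, 11.5) contributes its full rectangle (area 267.75 mm²); the cube at (2.5, 2.5) is present — its section is the full 10×13.5 rectangle (area 135.00 mm²); Taking the union: the regions partially overlap — summed areas 658.02 mm² minus the doubly-counted overlap 31.91 mm² gives 626.11 mm² — area = 626.11 mm²; the cone at (7.5, -0.5) (r1=8→r2=3) has section circumradius 5.524 here — a regular 8-gon (area = (8/2)·5.524²·sin(360°/8) = 86.31 mm²); Combining (union): the regions partially overlap — summed areas 712.42 mm² minus the doubly-counted overlap 58.31 mm² gives 654.12 mm² — area = 654.12 mm². At z = 11.2: the cylinder is not intersected at this z (z outside [0, 8]); the cube at (11, 11.5) (footprint 10.5×25.5) is included at this height (area 267.75 mm²); the cube at (2.5, 2.5) is present — its section is the full 10×13.5 rectangle (area 135.00 mm²); Merging all regions: the regions partially overlap — summed areas 402.75 mm² minus the doubly-counted overlap 6.75 mm² gives 396.00 mm² — area = 396.00 mm²; the cone at (7.5, -0.5): at t=0.738 of its height the radius interpolates to r₁+(r₂−r₁)t = 4.310, giving a regular 8-gon of that circumradius (area = (8/2)·4.310²·sin(360°/8) = 52.55 mm²); Combining (union): the regions partially overlap — summed areas 448.55 mm² minus the doubly-counted overlap 4.14 mm² gives 444.41 mm² — area = 444.41 mm². Checking containment: the cross-section at z = 11.2 is a subset of the cross-section at z = 7.68.

entirely on top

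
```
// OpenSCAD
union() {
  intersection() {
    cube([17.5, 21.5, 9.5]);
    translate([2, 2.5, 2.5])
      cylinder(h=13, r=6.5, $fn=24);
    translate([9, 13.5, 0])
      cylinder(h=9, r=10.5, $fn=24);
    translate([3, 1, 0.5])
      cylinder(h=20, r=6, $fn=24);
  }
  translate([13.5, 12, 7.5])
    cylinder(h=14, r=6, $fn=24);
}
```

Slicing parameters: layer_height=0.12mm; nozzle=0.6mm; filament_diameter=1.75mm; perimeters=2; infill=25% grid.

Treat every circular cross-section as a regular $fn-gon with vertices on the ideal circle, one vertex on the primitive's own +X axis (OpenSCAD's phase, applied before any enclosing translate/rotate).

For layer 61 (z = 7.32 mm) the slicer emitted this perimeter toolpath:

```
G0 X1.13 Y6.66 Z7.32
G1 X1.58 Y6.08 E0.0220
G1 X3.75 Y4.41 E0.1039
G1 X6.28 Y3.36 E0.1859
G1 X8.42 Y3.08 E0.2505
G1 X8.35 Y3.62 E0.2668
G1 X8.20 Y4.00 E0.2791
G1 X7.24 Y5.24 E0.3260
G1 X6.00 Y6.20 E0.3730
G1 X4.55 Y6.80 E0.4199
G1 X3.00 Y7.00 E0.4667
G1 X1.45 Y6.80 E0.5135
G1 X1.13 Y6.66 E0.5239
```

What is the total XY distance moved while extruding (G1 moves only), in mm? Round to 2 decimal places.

Sum the Euclidean lengths of each G1 segment: total = 17.50 mm.

17.50 mm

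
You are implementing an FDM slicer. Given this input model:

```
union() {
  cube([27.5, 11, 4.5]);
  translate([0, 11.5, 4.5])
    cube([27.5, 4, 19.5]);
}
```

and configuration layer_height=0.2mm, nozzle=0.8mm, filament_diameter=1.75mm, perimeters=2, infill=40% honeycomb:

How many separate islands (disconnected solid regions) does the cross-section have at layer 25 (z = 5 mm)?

At z = 5 mm: the cube does not reach this height (z outside [0, 4.5]); the cube at (0, 11.5) is present — its section is the full 27.5×4 rectangle; Taking the union: only the 27.5×4 cube at (0, 11.5) is present, so the union is just that shape — 1 connected region. Overall, the cross-section is a single solid region. Island count = 1.

1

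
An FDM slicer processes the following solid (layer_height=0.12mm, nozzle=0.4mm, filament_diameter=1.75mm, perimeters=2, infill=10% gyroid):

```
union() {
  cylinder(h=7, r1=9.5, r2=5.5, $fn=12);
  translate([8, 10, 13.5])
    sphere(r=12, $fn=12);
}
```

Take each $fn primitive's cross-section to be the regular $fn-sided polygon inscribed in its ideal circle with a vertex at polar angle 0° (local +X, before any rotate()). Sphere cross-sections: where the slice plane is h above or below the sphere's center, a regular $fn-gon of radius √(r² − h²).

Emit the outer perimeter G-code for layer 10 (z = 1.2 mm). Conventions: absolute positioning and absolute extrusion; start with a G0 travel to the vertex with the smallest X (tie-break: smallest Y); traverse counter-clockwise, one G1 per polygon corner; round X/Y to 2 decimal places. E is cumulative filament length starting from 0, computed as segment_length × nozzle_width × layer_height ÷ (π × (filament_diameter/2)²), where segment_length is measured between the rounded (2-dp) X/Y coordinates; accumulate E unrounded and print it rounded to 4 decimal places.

G0 X-8.81 Y0.00 Z1.20
G1 X-7.63 Y-4.41 E0.0911
G1 X-4.41 Y-7.63 E0.1820
G1 X0.00 Y-8.81 E0.2731
G1 X4.41 Y-7.63 E0.3642
G1 X7.63 Y-4.41 E0.4551
G1 X8.81 Y0.00 E0.5462
G1 X7.63 Y4.41 E0.6373
G1 X4.41 Y7.63 E0.7281
G1 X0.00 Y8.81 E0.8192
G1 X-4.41 Y7.63 E0.9103
G1 X-7.63 Y4.41 E1.0012
G1 X-8.81 Y0.00 E1.0923

At z = 1.2 mm: the cone (r1=9.5→r2=5.5) has section circumradius 8.814 here — a regular 12-gon; the sphere at (8, 10) does not reach this height (|z−center|=12.300 > r=12); Combining (union): only the cone is present, so the union is just that shape — 1 connected region. The outline is a single polygon with 12 vertices. Extrusion per mm of travel: 0.4 × 0.12 / (π × 0.875²) = 0.019956. Accumulating E over each segment gives final E = 1.0923.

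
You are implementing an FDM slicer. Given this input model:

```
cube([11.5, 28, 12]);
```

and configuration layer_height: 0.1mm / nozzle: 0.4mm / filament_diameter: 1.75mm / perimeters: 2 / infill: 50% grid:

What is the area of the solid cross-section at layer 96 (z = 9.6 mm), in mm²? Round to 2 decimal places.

At z = 9.6 mm: the 11.5×28 cube contributes its full rectangle (area 322.00 mm²). Overall, the cross-section is a single solid region. Net area = 322.00 mm².

322.00 mm²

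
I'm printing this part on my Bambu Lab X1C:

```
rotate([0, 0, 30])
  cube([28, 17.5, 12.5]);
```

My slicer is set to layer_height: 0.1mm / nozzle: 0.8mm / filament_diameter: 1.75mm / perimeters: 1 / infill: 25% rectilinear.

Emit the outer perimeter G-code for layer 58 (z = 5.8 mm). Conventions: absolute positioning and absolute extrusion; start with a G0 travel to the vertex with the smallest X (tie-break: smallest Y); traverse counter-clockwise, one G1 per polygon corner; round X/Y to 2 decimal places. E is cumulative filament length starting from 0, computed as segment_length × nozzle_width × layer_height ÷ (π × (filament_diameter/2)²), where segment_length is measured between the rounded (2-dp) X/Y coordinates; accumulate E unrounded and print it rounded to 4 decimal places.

G0 X-8.75 Y15.16 Z5.80
G1 X0.00 Y0.00 E0.5822
G1 X24.25 Y14.00 E1.5135
G1 X15.50 Y29.16 E2.0957
G1 X-8.75 Y15.16 E3.0270

At z = 5.8 mm: the cube (footprint 28×17.5) is included at this height; (rotated 30° about Z; rotation is an isometry so areas/perimeters/island counts are preserved). The outline is a single polygon with 4 vertices. Extrusion per mm of travel: 0.8 × 0.1 / (π × 0.875²) = 0.033260. Accumulating E over each segment gives final E = 3.0270.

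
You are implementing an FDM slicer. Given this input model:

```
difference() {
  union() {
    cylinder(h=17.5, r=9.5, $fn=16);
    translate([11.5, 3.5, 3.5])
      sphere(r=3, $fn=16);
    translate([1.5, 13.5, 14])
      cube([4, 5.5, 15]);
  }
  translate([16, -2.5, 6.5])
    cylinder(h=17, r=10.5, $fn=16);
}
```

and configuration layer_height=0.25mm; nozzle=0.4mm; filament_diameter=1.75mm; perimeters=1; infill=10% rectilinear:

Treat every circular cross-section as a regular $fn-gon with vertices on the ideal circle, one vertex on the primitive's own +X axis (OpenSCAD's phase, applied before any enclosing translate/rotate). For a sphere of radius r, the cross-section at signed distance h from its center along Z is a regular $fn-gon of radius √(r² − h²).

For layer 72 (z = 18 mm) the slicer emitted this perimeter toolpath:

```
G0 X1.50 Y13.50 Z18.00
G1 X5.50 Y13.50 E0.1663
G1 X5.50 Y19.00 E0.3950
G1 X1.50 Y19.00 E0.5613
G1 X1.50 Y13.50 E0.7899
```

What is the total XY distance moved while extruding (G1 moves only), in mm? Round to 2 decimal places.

Sum the Euclidean lengths of each G1 segment: total = 19.00 mm.

19.00 mm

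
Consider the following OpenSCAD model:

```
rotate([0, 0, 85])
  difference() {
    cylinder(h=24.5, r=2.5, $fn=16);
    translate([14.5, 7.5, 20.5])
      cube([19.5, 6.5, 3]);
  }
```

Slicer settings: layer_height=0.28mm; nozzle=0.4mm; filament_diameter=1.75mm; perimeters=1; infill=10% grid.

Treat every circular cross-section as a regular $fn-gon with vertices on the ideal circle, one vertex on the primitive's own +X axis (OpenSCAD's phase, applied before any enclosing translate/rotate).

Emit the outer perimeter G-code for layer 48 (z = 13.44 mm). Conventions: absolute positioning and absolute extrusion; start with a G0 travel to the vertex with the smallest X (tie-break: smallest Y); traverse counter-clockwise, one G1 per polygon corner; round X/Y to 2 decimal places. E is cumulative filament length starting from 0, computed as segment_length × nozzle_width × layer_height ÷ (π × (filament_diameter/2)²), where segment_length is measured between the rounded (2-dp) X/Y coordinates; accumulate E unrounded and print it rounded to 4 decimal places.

G0 X-2.49 Y0.22 Z13.44
G1 X-2.38 Y-0.75 E0.0455
G1 X-1.92 Y-1.61 E0.0909
G1 X-1.15 Y-2.22 E0.1366
G1 X-0.22 Y-2.49 E0.1817
G1 X0.75 Y-2.38 E0.2272
G1 X1.61 Y-1.92 E0.2726
G1 X2.22 Y-1.15 E0.3183
G1 X2.49 Y-0.22 E0.3634
G1 X2.38 Y0.75 E0.4089
G1 X1.92 Y1.61 E0.4543
G1 X1.15 Y2.22 E0.5000
G1 X0.22 Y2.49 E0.5451
G1 X-0.75 Y2.38 E0.5906
G1 X-1.61 Y1.92 E0.6360
G1 X-2.22 Y1.15 E0.6817
G1 X-2.49 Y0.22 E0.7268

At z = 13.44 mm: the cylinder: section is a regular 16-gon, circumradius r=2.5; the cube at (14.5, 7.5) is absent (z outside [20.5, 23.5]); Subtracting the remaining from the first: none of the subtracted shapes is present at this height, so the r=2.5 cylinder is unchanged — 1 connected region; (rotated 85° about Z; rotation is an isometry so areas/perimeters/island counts are preserved). The outline is a single polygon with 16 vertices. Extrusion per mm of travel: 0.4 × 0.28 / (π × 0.875²) = 0.046564. Accumulating E over each segment gives final E = 0.7268.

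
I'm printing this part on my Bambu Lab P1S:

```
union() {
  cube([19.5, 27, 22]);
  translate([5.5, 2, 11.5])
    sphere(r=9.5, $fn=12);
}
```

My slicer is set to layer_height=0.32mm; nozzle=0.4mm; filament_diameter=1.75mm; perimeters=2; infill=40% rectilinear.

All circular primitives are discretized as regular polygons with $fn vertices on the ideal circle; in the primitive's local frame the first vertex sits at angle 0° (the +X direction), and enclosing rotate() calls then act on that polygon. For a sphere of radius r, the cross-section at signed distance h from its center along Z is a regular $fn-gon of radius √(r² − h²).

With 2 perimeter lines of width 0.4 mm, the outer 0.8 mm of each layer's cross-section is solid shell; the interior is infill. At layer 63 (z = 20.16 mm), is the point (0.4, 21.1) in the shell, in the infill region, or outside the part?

shell

At z = 20.16 mm: the 19.5×27 cube contributes its full rectangle; the r=9.5 sphere at (5.5, 2) contributes a regular 12-gon of circumradius √(9.5²−8.66²) = 3.906; Combining (union): the regions partially overlap (shared area 37.43 mm²), so overlapping operands fuse into one piece — 1 connected region. Overall, the cross-section is a single solid region. The nearest boundary edge runs (0.00, 0.00)→(0.00, 27.00); distance from the point to it = 0.40 mm. The point is inside the cross-section, 0.40 mm from the nearest boundary — within the 0.8 mm shell band (2 × 0.4).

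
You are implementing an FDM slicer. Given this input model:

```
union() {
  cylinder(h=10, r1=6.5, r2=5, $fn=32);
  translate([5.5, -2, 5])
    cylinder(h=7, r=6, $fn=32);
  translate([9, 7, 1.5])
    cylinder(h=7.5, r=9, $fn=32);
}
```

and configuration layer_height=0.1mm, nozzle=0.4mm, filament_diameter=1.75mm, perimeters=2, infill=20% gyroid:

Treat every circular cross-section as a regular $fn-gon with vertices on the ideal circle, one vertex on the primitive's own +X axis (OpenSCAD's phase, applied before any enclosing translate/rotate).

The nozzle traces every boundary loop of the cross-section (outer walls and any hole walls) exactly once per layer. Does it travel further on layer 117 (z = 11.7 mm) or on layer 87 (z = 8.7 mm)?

Layer 117 (z = 11.7): the cone is not intersected at this z (z outside [0, 10]); the r=6 cylinder at (5.5, -2) gives a regular 32-gon of circumradius 6 (constant along its height) (perimeter = 2·32·6.000·sin(180°/32) = 37.64 mm); the cylinder at (9, 7) does not reach this height (z outside [1.5, 9]); Taking the union: only the r=6 cylinder at (5.5, -2) is present, so the union is just that shape — boundary = 37.64 mm. So its perimeter = 37.64 mm. Layer 87 (z = 8.7): the cone contributes a regular 32-gon of circumradius 5.195 (interpolated between r1=6.5 and r2=5 at t=0.870) (perimeter = 2·32·5.195·sin(180°/32) = 32.59 mm); the cylinder at (5.5, -2): section is a regular 32-gon, circumradius r=6 (perimeter = 2·32·6.000·sin(180°/32) = 37.64 mm); the r=9 cylinder at (9, 7) contributes a regular 32-gon of circumradius 9 (perimeter = 2·32·9.000·sin(180°/32) = 56.46 mm); Taking the union: the regions partially overlap (shared area 80.91 mm²), so the edge portions inside another operand are dropped and the merged outline is re-measured after clipping — boundary = 74.47 mm. So its perimeter = 74.47 mm. Layer 87 is larger (74.47 vs 37.64 mm).

layer 87 (z = 8.7 mm)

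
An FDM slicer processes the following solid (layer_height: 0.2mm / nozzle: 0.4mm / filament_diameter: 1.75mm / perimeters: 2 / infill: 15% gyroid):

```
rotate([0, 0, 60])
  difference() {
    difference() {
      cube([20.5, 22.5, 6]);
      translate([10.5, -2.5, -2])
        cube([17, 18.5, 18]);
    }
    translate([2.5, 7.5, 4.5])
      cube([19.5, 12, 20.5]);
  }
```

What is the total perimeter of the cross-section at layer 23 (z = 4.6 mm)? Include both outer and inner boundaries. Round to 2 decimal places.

At z = 4.6 mm: the 20.5×22.5 cube contributes its full rectangle (perimeter 86.00 mm); the cube at (10.5, -2.5) (footprint 17×18.5) is included at this height (perimeter 71.00 mm); After the difference (first − rest): starting from the 20.5×22.5 cube, the 17×18.5 cube at (10.5, -2.5) partially overlaps it — only the 160.00 mm² overlap (of its 314.50 mm²) is removed, clipping the outline — boundary = 86.00 mm; the 19.5×12 cube at (2.5, 7.5) contributes its full rectangle (perimeter 63.00 mm); Taking the first minus the rest: starting from that combined region, the 19.5×12 cube at (2.5, 7.5) partially overlaps it — only the 131.00 mm² overlap (of its 234.00 mm²) is removed, clipping the outline — boundary = 102.00 mm; (whole slice rotated 60° about Z — lengths, areas and connectivity unchanged). Overall, the cross-section is a single solid region. Total boundary length (outer) = 102.00 mm.

102.00 mm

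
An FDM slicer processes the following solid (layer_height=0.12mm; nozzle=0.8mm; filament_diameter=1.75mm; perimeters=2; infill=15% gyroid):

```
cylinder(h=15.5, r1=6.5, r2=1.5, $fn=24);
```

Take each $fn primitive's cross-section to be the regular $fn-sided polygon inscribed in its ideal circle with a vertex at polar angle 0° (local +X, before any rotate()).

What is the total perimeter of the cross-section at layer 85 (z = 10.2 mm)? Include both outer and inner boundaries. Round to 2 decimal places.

20.11 mm

At z = 10.2 mm: the cone contributes a regular 24-gon of circumradius 3.210 (interpolated between r1=6.5 and r2=1.5 at t=0.658) (perimeter = 2·24·3.210·sin(180°/24) = 20.11 mm). Overall, the cross-section is a single solid region. Total boundary length (outer) = 20.11 mm.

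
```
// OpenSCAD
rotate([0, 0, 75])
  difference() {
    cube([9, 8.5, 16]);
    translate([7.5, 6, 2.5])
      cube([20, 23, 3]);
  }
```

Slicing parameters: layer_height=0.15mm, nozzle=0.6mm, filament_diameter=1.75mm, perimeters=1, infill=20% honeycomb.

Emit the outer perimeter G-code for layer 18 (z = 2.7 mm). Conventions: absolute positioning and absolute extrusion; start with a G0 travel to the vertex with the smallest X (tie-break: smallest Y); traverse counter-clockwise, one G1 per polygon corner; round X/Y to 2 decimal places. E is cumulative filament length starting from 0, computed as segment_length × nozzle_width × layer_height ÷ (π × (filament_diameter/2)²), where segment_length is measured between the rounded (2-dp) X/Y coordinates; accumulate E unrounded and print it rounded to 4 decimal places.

At z = 2.7 mm: the cube (footprint 9×8.5) is included at this height; the cube at (7.5, 6) is present — its section is the full 20×23 rectangle; Taking the first minus the rest: starting from the 9×8.5 cube, the 20×23 cube at (7.5, 6) partially overlaps it — only the 3.75 mm² overlap (of its 460.00 mm²) is removed, clipping the outline — 1 connected region; (rotated 75° about Z; rotation is an isometry so areas/perimeters/island counts are preserved). The outline is a single polygon with 6 vertices. Extrusion per mm of travel: 0.6 × 0.15 / (π × 0.875²) = 0.037418. Accumulating E over each segment gives final E = 1.3096.

G0 X-8.21 Y2.20 Z2.70
G1 X0.00 Y0.00 E0.3180
G1 X2.33 Y8.69 E0.6547
G1 X-3.47 Y10.25 E0.8794
G1 X-3.85 Y8.80 E0.9355
G1 X-6.27 Y9.44 E1.0292
G1 X-8.21 Y2.20 E1.3096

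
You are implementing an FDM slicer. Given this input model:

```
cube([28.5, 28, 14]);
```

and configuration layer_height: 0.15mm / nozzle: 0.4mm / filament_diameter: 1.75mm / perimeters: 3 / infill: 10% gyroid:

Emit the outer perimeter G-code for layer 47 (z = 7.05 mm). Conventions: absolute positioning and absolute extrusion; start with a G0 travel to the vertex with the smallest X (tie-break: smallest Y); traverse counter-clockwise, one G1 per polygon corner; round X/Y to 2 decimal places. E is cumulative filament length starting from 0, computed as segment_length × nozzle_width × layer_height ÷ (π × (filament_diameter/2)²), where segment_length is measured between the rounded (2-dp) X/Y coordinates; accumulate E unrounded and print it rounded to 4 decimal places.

At z = 7.05 mm: the cube (footprint 28.5×28) is included at this height. The outline is a single polygon with 4 vertices. Extrusion per mm of travel: 0.4 × 0.15 / (π × 0.875²) = 0.024945. Accumulating E over each segment gives final E = 2.8188.

G0 X0.00 Y0.00 Z7.05
G1 X28.50 Y0.00 E0.7109
G1 X28.50 Y28.00 E1.4094
G1 X0.00 Y28.00 E2.1203
G1 X0.00 Y0.00 E2.8188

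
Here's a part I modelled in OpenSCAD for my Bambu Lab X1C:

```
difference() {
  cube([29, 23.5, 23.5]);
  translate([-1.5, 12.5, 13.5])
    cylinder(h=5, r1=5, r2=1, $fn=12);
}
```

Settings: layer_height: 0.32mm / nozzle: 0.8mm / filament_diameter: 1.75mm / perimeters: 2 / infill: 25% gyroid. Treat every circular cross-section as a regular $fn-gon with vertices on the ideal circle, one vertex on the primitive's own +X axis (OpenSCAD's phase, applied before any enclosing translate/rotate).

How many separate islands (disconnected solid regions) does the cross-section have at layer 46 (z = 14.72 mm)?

1

At z = 14.72 mm: the 29×23.5 cube contributes its full rectangle; the cone at (-1.5, 12.5) (r1=5→r2=1) has section circumradius 4.024 here — a regular 12-gon; After the difference (first − rest): starting from the 29×23.5 cube, the cone at (-1.5, 12.5) partially overlaps it — only the 12.82 mm² overlap (of its 48.58 mm²) is removed, clipping the outline — 1 connected region. Overall, the cross-section is a single solid region. Island count = 1.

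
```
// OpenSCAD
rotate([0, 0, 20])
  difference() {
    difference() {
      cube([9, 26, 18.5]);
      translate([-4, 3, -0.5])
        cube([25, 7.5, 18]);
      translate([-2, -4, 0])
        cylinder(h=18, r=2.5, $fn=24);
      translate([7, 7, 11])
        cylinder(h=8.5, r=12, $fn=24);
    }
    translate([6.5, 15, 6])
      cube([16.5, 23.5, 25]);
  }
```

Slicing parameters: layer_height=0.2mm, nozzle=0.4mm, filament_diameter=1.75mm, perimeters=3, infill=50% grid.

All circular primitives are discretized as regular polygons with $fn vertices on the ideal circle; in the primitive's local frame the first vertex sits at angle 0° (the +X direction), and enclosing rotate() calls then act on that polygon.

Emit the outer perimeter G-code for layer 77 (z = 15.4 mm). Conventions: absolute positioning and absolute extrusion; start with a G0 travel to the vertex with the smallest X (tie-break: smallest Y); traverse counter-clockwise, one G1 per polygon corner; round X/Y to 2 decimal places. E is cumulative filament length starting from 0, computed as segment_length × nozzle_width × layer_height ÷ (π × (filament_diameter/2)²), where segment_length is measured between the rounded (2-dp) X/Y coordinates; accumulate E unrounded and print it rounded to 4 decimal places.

G0 X-8.89 Y24.43 Z15.40
G1 X-5.69 Y15.62 E0.3118
G1 X-5.01 Y16.69 E0.3539
G1 X-2.70 Y18.80 E0.4580
G1 X-0.37 Y20.02 E0.5455
G1 X-2.78 Y26.66 E0.7804
G1 X-8.89 Y24.43 E0.9967

At z = 15.4 mm: the cube is present — its section is the full 9×26 rectangle; the cube at (-4, 3) (footprint 25×7.5) is included at this height; the r=2.5 cylinder at (-2, -4) contributes a regular 24-gon of circumradius 2.5; the r=12 cylinder at (7, 7) contributes a regular 24-gon of circumradius 12; Taking the first minus the rest: starting from the 9×26 cube, the 25×7.5 cube at (-4, 3) partially overlaps it — only the 67.50 mm² overlap (of its 187.50 mm²) is removed, clipping the outline; the r=2.5 cylinder at (-2, -4) misses the remaining region (no effect); the r=12 cylinder at (7, 7) partially overlaps it — only the 97.69 mm² overlap (of its 447.24 mm²) is removed, clipping the outline — 1 connected region; the cube at (6.5, 15) (footprint 16.5×23.5) is included at this height; Subtracting the remaining from the first: starting from that combined region, the 16.5×23.5 cube at (6.5, 15) partially overlaps it — only the 17.78 mm² overlap (of its 387.75 mm²) is removed, clipping the outline — 1 connected region; (rotated 20° about Z; rotation is an isometry so areas/perimeters/island counts are preserved). The outline is a single polygon with 6 vertices. Extrusion per mm of travel: 0.4 × 0.2 / (π × 0.875²) = 0.033260. Accumulating E over each segment gives final E = 0.9967.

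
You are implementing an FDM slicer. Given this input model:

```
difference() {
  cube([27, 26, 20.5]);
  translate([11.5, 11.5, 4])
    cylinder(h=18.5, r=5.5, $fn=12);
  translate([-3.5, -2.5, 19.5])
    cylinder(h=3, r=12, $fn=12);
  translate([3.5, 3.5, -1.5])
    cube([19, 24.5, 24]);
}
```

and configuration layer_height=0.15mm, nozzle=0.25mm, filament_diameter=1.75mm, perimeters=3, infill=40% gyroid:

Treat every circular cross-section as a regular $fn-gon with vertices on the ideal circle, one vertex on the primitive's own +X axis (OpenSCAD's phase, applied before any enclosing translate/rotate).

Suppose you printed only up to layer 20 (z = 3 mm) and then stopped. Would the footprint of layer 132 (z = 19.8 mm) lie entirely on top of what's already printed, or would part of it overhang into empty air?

entirely on top

Compare the two slices. At z = 3: the cube is present — its section is the full 27×26 rectangle (area 702.00 mm²); the cylinder at (11.5, 11.5) does not reach this height (z outside [4, 22.5]); the cylinder at (-3.5, -2.5) is absent (z outside [19.5, 22.5]); the cube at (3.5, 3.5) (footprint 19×24.5) is included at this height (area 465.50 mm²); After the difference (first − rest): starting from the 27×26 cube (702.00 mm²), the 19×24.5 cube at (3.5, 3.5) partially overlaps it — only the 427.50 mm² overlap (of its 465.50 mm²) is removed, clipping the outline — area = 274.50 mm². At z = 19.8: the 27×26 cube contributes its full rectangle (area 702.00 mm²); the cylinder at (11.5, 11.5): section is a regular 12-gon, circumradius r=5.5 (area = (12/2)·5.500²·sin(360°/12) = 90.75 mm²); the r=12 cylinder at (-3.5, -2.5) gives a regular 12-gon of circumradius 12 (constant along its height) (area = (12/2)·12.000²·sin(360°/12) = 432.00 mm²); the cube at (3.5, 3.5) (footprint 19×24.5) is included at this height (area 465.50 mm²); After the difference (first − rest): starting from the 27×26 cube (702.00 mm²), the r=5.5 cylinder at (11.5, 11.5) lies wholly inside it (removes its full 90.75 mm² and its 34.16 mm outline becomes a hole wall); the r=12 cylinder at (-3.5, -2.5) partially overlaps it — only the 47.23 mm² overlap (of its 432.00 mm²) is removed, clipping the outline; the 19×24.5 cube at (3.5, 3.5) partially overlaps it — only the 331.00 mm² overlap (of its 465.50 mm²) is removed, clipping the outline — area = 233.03 mm². Checking containment: the cross-section at z = 19.8 is a subset of the cross-section at z = 3.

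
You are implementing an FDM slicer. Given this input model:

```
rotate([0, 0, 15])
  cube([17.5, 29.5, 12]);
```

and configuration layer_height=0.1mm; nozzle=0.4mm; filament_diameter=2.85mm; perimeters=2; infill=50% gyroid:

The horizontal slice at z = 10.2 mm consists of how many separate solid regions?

At z = 10.2 mm: the cube is present — its section is the full 17.5×29.5 rectangle; (whole slice rotated 15° about Z — lengths, areas and connectivity unchanged). The result has 1 disconnected region.

1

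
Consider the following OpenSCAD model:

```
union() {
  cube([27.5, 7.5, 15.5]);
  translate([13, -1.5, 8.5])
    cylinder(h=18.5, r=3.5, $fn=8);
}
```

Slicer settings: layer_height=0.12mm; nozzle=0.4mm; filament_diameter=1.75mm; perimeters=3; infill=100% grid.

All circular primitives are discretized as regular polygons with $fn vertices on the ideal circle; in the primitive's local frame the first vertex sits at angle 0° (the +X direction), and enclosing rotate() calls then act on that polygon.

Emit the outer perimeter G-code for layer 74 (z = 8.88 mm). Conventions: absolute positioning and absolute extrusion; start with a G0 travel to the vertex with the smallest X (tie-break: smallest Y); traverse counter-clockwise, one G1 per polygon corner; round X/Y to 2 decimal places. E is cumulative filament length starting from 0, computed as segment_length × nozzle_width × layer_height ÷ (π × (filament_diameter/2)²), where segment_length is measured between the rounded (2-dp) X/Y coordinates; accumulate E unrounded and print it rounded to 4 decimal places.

G0 X0.00 Y0.00 Z8.88
G1 X10.12 Y0.00 E0.2020
G1 X9.50 Y-1.50 E0.2343
G1 X10.53 Y-3.97 E0.2878
G1 X13.00 Y-5.00 E0.3412
G1 X15.47 Y-3.97 E0.3946
G1 X16.50 Y-1.50 E0.4480
G1 X15.88 Y0.00 E0.4804
G1 X27.50 Y0.00 E0.7122
G1 X27.50 Y7.50 E0.8619
G1 X0.00 Y7.50 E1.4107
G1 X0.00 Y0.00 E1.5604

At z = 8.88 mm: the 27.5×7.5 cube contributes its full rectangle; the r=3.5 cylinder at (13, -1.5) gives a regular 8-gon of circumradius 3.5 (constant along its height); Merging all regions: the regions partially overlap (shared area 7.76 mm²), so overlapping operands fuse into one piece — 1 connected region. The outline is a single polygon with 11 vertices. Extrusion per mm of travel: 0.4 × 0.12 / (π × 0.875²) = 0.019956. Accumulating E over each segment gives final E = 1.5604.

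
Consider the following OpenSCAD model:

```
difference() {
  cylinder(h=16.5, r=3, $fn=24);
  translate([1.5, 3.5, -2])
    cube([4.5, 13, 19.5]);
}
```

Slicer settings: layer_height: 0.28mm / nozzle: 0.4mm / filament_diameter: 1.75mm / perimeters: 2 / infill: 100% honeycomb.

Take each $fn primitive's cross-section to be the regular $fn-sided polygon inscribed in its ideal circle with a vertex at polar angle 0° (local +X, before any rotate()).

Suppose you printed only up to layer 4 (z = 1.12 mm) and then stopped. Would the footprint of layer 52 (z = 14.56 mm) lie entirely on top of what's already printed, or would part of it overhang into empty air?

entirely on top

Compare the two slices. At z = 1.12: the cylinder: section is a regular 24-gon, circumradius r=3 (area = (24/2)·3.000²·sin(360°/24) = 27.95 mm²); the cube at (1.5, 3.5) is present — its section is the full 4.5×13 rectangle (area 58.50 mm²); Subtracting the remaining from the first: starting from the r=3 cylinder (27.95 mm²), the 4.5×13 cube at (1.5, 3.5) misses the remaining region (no effect) — area = 27.95 mm². At z = 14.56: the r=3 cylinder contributes a regular 24-gon of circumradius 3 (area = (24/2)·3.000²·sin(360°/24) = 27.95 mm²); the cube at (1.5, 3.5) is present — its section is the full 4.5×13 rectangle (area 58.50 mm²); Subtracting the remaining from the first: starting from the r=3 cylinder (27.95 mm²), the 4.5×13 cube at (1.5, 3.5) misses the remaining region (no effect) — area = 27.95 mm². Checking containment: the cross-section at z = 14.56 is a subset of the cross-section at z = 1.12.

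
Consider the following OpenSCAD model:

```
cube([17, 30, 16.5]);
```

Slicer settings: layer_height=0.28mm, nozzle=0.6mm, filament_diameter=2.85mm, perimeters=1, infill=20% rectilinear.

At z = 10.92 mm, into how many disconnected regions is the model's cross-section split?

1

At z = 10.92 mm: the cube (footprint 17×30) is included at this height. The result has 1 disconnected region.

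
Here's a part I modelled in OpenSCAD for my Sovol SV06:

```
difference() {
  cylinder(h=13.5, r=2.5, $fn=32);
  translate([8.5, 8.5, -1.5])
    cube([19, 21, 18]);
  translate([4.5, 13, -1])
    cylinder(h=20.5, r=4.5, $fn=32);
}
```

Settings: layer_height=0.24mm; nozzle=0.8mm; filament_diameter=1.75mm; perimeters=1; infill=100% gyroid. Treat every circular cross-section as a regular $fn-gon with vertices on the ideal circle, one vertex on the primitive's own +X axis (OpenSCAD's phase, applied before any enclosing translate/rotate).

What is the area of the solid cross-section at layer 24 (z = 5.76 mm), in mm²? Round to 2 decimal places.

At z = 5.76 mm: the r=2.5 cylinder gives a regular 32-gon of circumradius 2.5 (constant along its height) (area = (32/2)·2.500²·sin(360°/32) = 19.51 mm²); the cube at (8.5, 8.5) is present — its section is the full 19×21 rectangle (area 399.00 mm²); the r=4.5 cylinder at (4.5, 13) contributes a regular 32-gon of circumradius 4.5 (area = (32/2)·4.500²·sin(360°/32) = 63.21 mm²); Subtracting the remaining from the first: starting from the r=2.5 cylinder (19.51 mm²), the 19×21 cube at (8.5, 8.5) misses the remaining region (no effect); the r=4.5 cylinder at (4.5, 13) misses the remaining region (no effect) — area = 19.51 mm². Overall, the cross-section is a single solid region. Net area = 19.51 mm².

19.51 mm²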